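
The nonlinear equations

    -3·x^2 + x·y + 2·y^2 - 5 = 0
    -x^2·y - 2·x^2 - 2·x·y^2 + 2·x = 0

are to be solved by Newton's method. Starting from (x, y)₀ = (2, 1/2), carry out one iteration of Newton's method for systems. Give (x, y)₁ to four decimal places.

At (2, 1/2): F = (-15.5000, -7.0000).
Jacobian J = [[-6·x + y, x + 4·y], [-2·x·y - 4·x - 2·y^2 + 2, -x^2 - 4·x·y]].
At the point, J = [[-11.5000, 4.0000], [-8.5000, -8.0000]] (det J = 126.0000).
Solving J·Δ = −F gives Δ = (-1.2063, 0.4067).
Then the next iterate is (x, y)₁ = (0.7937, 0.9067).

(0.7937, 0.9067)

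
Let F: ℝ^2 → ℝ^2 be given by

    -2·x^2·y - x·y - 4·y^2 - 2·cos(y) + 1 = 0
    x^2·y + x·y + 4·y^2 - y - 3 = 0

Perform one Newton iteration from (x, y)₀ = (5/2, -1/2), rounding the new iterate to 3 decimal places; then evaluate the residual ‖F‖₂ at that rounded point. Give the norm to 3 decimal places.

At (5/2, -1/2): F = (5.74483, -5.875).
Jacobian J = [[-4·x·y - y, -2·x^2 - x - 8·y + 2·sin(y)], [2·x·y + y, x^2 + x + 8·y - 1]].
At the point, J = [[5.500, -11.95885], [-3.000, 3.750]] (det J = -15.25155).
Solving J·Δ = −F gives Δ = (-3.194, -0.989).
Then the next iterate is (x, y)₁ = (-0.694, -1.489).
Re-evaluating at (-0.694, -1.489): F = (-7.63095, 7.67369), so ‖F‖₂ = 10.822.

10.822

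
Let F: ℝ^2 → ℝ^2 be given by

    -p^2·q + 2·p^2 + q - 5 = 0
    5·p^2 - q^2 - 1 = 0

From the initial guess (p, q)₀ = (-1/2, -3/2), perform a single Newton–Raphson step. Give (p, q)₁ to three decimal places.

(-2.778, -4.630)

At (-1/2, -3/2): F = (-5.625, -2.000).
Jacobian J = [[-2·p·q + 4·p, -p^2 + 1], [10·p, -2·q]].
At the point, J = [[-3.500, 0.750], [-5.000, 3.000]] (det J = -6.750).
Solving J·Δ = −F gives Δ = (-2.278, -3.130).
Then the next iterate is (p, q)₁ = (-2.778, -4.630).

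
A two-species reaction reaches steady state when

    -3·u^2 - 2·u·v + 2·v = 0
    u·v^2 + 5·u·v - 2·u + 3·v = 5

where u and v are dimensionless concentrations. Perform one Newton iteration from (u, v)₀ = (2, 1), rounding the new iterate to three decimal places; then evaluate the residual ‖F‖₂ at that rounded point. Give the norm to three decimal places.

At (2, 1): F = (-14.000, 6.000).
Jacobian J = [[-6·u - 2·v, -2·u + 2], [v^2 + 5·v - 2, 2·u·v + 5·u + 3]].
At the point, J = [[-14.000, -2.000], [4.000, 17.000]] (det J = -230.000).
Solving J·Δ = −F gives Δ = (-0.983, -0.122).
Then the next iterate is (u, v)₁ = (1.017, 0.878).
Re-evaluating at (1.017, 0.878): F = (-3.13272, 0.84862), so ‖F‖₂ = 3.246.

3.246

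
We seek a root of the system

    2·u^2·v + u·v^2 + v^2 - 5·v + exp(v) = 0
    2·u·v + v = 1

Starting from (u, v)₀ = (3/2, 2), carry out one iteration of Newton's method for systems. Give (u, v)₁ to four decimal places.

(-13.3099, 15.0599)

At (3/2, 2): F = (16.389056, 7.0000).
Jacobian J = [[4·u·v + v^2, 2·u^2 + 2·u·v + 2·v + exp(v) - 5], [2·v, 2·u + 1]].
At the point, J = [[16.0000, 16.889056], [4.0000, 4.0000]] (det J = -3.556224).
Solving J·Δ = −F gives Δ = (-14.8099, 13.0599).
Then the next iterate is (u, v)₁ = (-13.3099, 15.0599).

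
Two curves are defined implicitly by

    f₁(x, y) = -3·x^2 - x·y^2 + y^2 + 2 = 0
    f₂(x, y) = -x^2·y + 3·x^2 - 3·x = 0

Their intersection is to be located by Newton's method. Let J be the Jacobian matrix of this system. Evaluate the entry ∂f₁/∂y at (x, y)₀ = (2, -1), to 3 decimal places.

2.000

∂f₁/∂y = -2·x·y + 2·y.
At (2, -1) this is 2.000.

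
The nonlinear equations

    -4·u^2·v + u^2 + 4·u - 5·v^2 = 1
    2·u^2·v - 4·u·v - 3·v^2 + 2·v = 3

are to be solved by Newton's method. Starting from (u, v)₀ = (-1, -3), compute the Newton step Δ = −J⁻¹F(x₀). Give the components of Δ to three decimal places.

At (-1, -3): F = (-37.000, -54.000).
Jacobian J = [[-8·u·v + 2·u + 4, -4·u^2 - 10·v], [4·u·v - 4·v, 2·u^2 - 4·u - 6·v + 2]].
At the point, J = [[-22.000, 26.000], [24.000, 26.000]] (det J = -1196.000).
Solving J·Δ = −F gives Δ = (0.370, 1.736).

(0.370, 1.736)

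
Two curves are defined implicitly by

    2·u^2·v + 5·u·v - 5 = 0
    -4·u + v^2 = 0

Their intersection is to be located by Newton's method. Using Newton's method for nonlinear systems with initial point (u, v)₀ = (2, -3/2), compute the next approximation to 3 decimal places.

(0.471, -1.378)

At (2, -3/2): F = (-32.000, -5.750).
Jacobian J = [[4·u·v + 5·v, 2·u^2 + 5·u], [-4, 2·v]].
At the point, J = [[-19.500, 18.000], [-4.000, -3.000]] (det J = 130.500).
Solving J·Δ = −F gives Δ = (-1.529, 0.122).
Then the next iterate is (u, v)₁ = (0.471, -1.378).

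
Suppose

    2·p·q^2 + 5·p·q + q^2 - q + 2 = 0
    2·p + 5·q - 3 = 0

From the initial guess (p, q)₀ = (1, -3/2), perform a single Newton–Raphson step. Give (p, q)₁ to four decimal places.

(-4.7500, 2.5000)

At (1, -3/2): F = (2.7500, -8.5000).
Jacobian J = [[2·q^2 + 5·q, 4·p·q + 5·p + 2·q - 1], [2, 5]].
At the point, J = [[-3.0000, -5.0000], [2.0000, 5.0000]] (det J = -5.0000).
Solving J·Δ = −F gives Δ = (-5.7500, 4.0000).
Then the next iterate is (p, q)₁ = (-4.7500, 2.5000).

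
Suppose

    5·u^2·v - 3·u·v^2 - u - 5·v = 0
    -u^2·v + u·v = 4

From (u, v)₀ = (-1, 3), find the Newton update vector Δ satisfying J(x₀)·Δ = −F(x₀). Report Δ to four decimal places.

At (-1, 3): F = (28.0000, -10.0000).
Jacobian J = [[10·u·v - 3·v^2 - 1, 5·u^2 - 6·u·v - 5], [-2·u·v + v, -u^2 + u]].
At the point, J = [[-58.0000, 18.0000], [9.0000, -2.0000]] (det J = -46.0000).
Solving J·Δ = −F gives Δ = (2.6957, 7.1304).

(2.6957, 7.1304)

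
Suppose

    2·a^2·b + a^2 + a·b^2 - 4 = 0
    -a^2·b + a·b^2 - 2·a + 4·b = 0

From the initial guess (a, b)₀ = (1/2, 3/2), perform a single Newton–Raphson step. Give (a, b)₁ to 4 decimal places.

At (1/2, 3/2): F = (-1.8750, 5.7500).
Jacobian J = [[4·a·b + 2·a + b^2, 2·a^2 + 2·a·b], [-2·a·b + b^2 - 2, -a^2 + 2·a·b + 4]].
At the point, J = [[6.2500, 2.0000], [-1.2500, 5.2500]] (det J = 35.3125).
Solving J·Δ = −F gives Δ = (0.6044, -0.9513).
Then the next iterate is (a, b)₁ = (1.1044, 0.5487).

(1.1044, 0.5487)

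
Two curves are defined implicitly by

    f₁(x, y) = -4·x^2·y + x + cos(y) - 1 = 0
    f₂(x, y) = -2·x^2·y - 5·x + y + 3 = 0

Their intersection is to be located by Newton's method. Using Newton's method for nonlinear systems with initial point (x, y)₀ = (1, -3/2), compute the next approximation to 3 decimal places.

(0.243, -2.757)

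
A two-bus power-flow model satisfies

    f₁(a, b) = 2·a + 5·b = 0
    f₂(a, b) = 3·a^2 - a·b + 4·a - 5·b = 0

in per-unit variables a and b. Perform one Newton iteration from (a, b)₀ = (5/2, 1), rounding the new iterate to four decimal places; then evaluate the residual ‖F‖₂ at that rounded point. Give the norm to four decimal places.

6.6785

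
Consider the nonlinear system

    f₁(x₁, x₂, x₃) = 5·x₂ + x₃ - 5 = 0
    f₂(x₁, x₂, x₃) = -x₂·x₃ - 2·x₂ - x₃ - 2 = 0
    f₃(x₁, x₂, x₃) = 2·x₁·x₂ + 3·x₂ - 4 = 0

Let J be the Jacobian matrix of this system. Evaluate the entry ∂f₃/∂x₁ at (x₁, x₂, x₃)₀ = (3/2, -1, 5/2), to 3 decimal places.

-2.000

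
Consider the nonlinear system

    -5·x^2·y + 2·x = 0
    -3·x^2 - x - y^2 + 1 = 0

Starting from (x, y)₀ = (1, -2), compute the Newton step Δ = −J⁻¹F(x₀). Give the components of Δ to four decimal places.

At (1, -2): F = (12.0000, -7.0000).
Jacobian J = [[-10·x·y + 2, -5·x^2], [-6·x - 1, -2·y]].
At the point, J = [[22.0000, -5.0000], [-7.0000, 4.0000]] (det J = 53.0000).
Solving J·Δ = −F gives Δ = (-0.2453, 1.3208).

(-0.2453, 1.3208)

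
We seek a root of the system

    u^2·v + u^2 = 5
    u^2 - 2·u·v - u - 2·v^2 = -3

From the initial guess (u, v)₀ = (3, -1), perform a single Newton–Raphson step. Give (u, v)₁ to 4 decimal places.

At (3, -1): F = (-5.0000, 13.0000).
Jacobian J = [[2·u·v + 2·u, u^2], [2·u - 2·v - 1, -2·u - 4·v]].
At the point, J = [[0.0000, 9.0000], [7.0000, -2.0000]] (det J = -63.0000).
Solving J·Δ = −F gives Δ = (-1.6984, 0.5556).
Then the next iterate is (u, v)₁ = (1.3016, -0.4444).

(1.3016, -0.4444)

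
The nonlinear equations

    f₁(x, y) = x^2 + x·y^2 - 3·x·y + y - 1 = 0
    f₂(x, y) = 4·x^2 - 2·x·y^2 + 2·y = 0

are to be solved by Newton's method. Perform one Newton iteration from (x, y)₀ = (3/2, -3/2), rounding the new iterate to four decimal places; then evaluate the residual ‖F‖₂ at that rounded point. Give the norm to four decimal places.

At (3/2, -3/2): F = (9.8750, -0.7500).
Jacobian J = [[2·x + y^2 - 3·y, 2·x·y - 3·x + 1], [8·x - 2·y^2, -4·x·y + 2]].
At the point, J = [[9.7500, -8.0000], [7.5000, 11.0000]] (det J = 167.2500).
Solving J·Δ = −F gives Δ = (-0.6136, 0.4865).
Then the next iterate is (x, y)₁ = (0.8864, -1.0135).
Re-evaluating at (0.8864, -1.0135): F = (2.377799, -0.705169), so ‖F‖₂ = 2.4802.

2.4802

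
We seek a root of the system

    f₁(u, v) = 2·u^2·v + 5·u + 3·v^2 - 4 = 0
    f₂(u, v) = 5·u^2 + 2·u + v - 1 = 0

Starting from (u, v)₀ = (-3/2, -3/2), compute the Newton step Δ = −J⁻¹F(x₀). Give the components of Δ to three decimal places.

At (-3/2, -3/2): F = (-11.500, 5.750).
Jacobian J = [[4·u·v + 5, 2·u^2 + 6·v], [10·u + 2, 1]].
At the point, J = [[14.000, -4.500], [-13.000, 1.000]] (det J = -44.500).
Solving J·Δ = −F gives Δ = (0.323, -1.551).

(0.323, -1.551)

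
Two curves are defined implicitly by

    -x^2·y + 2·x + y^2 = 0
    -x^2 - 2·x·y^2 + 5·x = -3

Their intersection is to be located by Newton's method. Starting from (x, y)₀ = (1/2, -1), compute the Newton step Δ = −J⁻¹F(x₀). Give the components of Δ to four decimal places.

At (1/2, -1): F = (2.2500, 4.2500).
Jacobian J = [[-2·x·y + 2, -x^2 + 2·y], [-2·x - 2·y^2 + 5, -4·x·y]].
At the point, J = [[3.0000, -2.2500], [2.0000, 2.0000]] (det J = 10.5000).
Solving J·Δ = −F gives Δ = (-1.3393, -0.7857).

(-1.3393, -0.7857)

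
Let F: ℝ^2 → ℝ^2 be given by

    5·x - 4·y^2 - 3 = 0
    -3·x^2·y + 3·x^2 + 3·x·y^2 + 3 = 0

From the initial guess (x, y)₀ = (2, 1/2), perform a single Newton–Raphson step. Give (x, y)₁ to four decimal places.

(4.0000, 4.5000)

At (2, 1/2): F = (6.0000, 10.5000).
Jacobian J = [[5, -8·y], [-6·x·y + 6·x + 3·y^2, -3·x^2 + 6·x·y]].
At the point, J = [[5.0000, -4.0000], [6.7500, -6.0000]] (det J = -3.0000).
Solving J·Δ = −F gives Δ = (2.0000, 4.0000).
Then the next iterate is (x, y)₁ = (4.0000, 4.5000).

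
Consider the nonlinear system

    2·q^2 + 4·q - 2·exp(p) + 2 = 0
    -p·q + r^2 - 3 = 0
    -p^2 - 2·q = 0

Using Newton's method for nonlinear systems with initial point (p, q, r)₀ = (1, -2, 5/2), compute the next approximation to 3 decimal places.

(-5.569, 6.069, 5.691)

At (1, -2, 5/2): F = (-3.43656, 5.250, 3.000).
Jacobian J = [[-2·exp(p), 4·q + 4, 0], [-q, -p, 2·r], [-2·p, -2, 0]].
At the point, J = [[-5.43656, -4.000, 0.000], [2.000, -1.000, 5.000], [-2.000, -2.000, 0.000]] (det J = -14.36564).
Solving J·Δ = −F gives Δ = (-6.569, 8.069, 3.191).
Then the next iterate is (p, q, r)₁ = (-5.569, 6.069, 5.691).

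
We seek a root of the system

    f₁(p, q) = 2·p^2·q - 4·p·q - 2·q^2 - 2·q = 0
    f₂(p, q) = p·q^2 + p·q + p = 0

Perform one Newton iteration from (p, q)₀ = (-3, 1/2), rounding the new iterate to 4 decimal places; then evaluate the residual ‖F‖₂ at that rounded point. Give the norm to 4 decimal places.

At (-3, 1/2): F = (13.5000, -5.2500).
Jacobian J = [[4·p·q - 4·q, 2·p^2 - 4·p - 4·q - 2], [q^2 + q + 1, 2·p·q + p]].
At the point, J = [[-8.0000, 26.0000], [1.7500, -6.0000]] (det J = 2.5000).
Solving J·Δ = −F gives Δ = (-22.2000, -7.3500).
Then the next iterate is (p, q)₁ = (-25.2000, -6.8500).
Re-evaluating at (-25.2000, -6.8500): F = (-9470.6730, -1035.0270), so ‖F‖₂ = 9527.0629.

9527.0629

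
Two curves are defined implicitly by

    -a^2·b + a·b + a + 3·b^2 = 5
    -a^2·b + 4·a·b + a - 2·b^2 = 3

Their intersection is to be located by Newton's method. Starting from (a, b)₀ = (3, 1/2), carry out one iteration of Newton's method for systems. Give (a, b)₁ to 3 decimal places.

(2.167, -0.500)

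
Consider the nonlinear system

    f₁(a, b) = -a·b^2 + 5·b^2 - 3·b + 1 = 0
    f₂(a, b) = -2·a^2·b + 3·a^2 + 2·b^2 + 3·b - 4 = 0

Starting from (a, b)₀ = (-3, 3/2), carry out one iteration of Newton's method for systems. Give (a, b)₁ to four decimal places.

At (-3, 3/2): F = (14.5000, 5.0000).
Jacobian J = [[-b^2, -2·a·b + 10·b - 3], [-4·a·b + 6·a, -2·a^2 + 4·b + 3]].
At the point, J = [[-2.2500, 21.0000], [0.0000, -9.0000]] (det J = 20.2500).
Solving J·Δ = −F gives Δ = (11.6296, 0.5556).
Then the next iterate is (a, b)₁ = (8.6296, 2.0556).

(8.6296, 2.0556)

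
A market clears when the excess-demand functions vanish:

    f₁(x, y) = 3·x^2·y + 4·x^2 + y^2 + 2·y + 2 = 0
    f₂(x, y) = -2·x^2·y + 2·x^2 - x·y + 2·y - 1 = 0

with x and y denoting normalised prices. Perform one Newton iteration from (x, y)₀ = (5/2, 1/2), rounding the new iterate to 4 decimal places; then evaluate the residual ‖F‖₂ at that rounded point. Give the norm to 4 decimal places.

10.5437

At (5/2, 1/2): F = (37.6250, 5.0000).
Jacobian J = [[6·x·y + 8·x, 3·x^2 + 2·y + 2], [-4·x·y + 4·x - y, -2·x^2 - x + 2]].
At the point, J = [[27.5000, 21.7500], [4.5000, -13.0000]] (det J = -455.3750).
Solving J·Δ = −F gives Δ = (-1.3129, -0.0699).
Then the next iterate is (x, y)₁ = (1.1871, 0.4301).
Re-evaluating at (1.1871, 0.4301): F = (10.500311, 0.955842), so ‖F‖₂ = 10.5437.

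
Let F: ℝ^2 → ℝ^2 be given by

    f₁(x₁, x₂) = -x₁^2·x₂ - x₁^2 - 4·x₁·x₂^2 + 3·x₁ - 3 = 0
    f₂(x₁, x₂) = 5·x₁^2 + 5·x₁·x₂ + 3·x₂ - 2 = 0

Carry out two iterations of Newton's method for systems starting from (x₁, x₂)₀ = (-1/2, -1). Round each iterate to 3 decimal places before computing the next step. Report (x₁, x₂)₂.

(-0.618, -1.399)

At (-1/2, -1): F = (-2.500, -1.250).
Jacobian J = [[-2·x₁·x₂ - 2·x₁ - 4·x₂^2 + 3, -x₁^2 - 8·x₁·x₂], [10·x₁ + 5·x₂, 5·x₁ + 3]].
At the point, J = [[-1.000, -4.250], [-10.000, 0.500]] (det J = -43.000).
Solving J·Δ = −F gives Δ = (-0.153, -0.552).
Then the next iterate is (x₁, x₂)₁ = (-0.653, -1.552).
Round to (-0.653, -1.552) and repeat: F = (1.56791, 0.54333), J = [[-7.35573, -8.53406], [-14.290, -0.265]].
Δ = (0.035, 0.153), so (x₁, x₂)₂ = (-0.618, -1.399).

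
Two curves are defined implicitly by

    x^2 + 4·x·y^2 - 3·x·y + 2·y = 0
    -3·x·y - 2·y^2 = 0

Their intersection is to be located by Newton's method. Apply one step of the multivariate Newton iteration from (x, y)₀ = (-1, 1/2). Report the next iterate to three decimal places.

At (-1, 1/2): F = (2.500, 1.000).
Jacobian J = [[2·x + 4·y^2 - 3·y, 8·x·y - 3·x + 2], [-3·y, -3·x - 4·y]].
At the point, J = [[-2.500, 1.000], [-1.500, 1.000]] (det J = -1.000).
Solving J·Δ = −F gives Δ = (1.500, 1.250).
Then the next iterate is (x, y)₁ = (0.500, 1.750).

(0.500, 1.750)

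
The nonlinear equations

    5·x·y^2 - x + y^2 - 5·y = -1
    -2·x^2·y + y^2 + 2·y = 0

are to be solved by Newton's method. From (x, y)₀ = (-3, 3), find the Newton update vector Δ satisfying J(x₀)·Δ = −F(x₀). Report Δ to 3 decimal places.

At (-3, 3): F = (-137.000, -39.000).
Jacobian J = [[5·y^2 - 1, 10·x·y + 2·y - 5], [-4·x·y, -2·x^2 + 2·y + 2]].
At the point, J = [[44.000, -89.000], [36.000, -10.000]] (det J = 2764.000).
Solving J·Δ = −F gives Δ = (0.760, -1.164).

(0.760, -1.164)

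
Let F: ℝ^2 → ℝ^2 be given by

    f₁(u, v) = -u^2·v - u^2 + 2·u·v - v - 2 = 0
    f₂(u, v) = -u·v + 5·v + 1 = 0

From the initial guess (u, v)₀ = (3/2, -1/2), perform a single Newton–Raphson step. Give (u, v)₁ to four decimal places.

(-0.1957, -0.0435)

At (3/2, -1/2): F = (-4.1250, -0.7500).
Jacobian J = [[-2·u·v - 2·u + 2·v, -u^2 + 2·u - 1], [-v, -u + 5]].
At the point, J = [[-2.5000, -0.2500], [0.5000, 3.5000]] (det J = -8.6250).
Solving J·Δ = −F gives Δ = (-1.6957, 0.4565).
Then the next iterate is (u, v)₁ = (-0.1957, -0.0435).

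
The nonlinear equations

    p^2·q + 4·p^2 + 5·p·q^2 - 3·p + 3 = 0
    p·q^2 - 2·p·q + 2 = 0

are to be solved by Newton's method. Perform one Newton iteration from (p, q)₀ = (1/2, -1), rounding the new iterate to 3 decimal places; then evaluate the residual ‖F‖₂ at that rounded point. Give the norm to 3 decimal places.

10.463

At (1/2, -1): F = (4.750, 3.500).
Jacobian J = [[2·p·q + 8·p + 5·q^2 - 3, p^2 + 10·p·q], [q^2 - 2·q, 2·p·q - 2·p]].
At the point, J = [[5.000, -4.750], [3.000, -2.000]] (det J = 4.250).
Solving J·Δ = −F gives Δ = (-1.676, -0.765).
Then the next iterate is (p, q)₁ = (-1.176, -1.765).
Re-evaluating at (-1.176, -1.765): F = (-8.69857, -5.81478), so ‖F‖₂ = 10.463.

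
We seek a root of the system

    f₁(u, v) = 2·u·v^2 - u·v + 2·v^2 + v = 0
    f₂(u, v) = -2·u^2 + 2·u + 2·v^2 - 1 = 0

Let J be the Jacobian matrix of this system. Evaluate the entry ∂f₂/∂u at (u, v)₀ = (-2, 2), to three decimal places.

∂f₂/∂u = -4·u + 2.
At (-2, 2) this is 10.000.

10.000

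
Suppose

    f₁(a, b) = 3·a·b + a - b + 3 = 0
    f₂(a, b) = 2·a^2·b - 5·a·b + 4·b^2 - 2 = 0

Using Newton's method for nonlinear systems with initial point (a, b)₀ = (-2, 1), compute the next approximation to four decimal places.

(-0.7692, 0.8462)

At (-2, 1): F = (-6.0000, 20.0000).
Jacobian J = [[3·b + 1, 3·a - 1], [4·a·b - 5·b, 2·a^2 - 5·a + 8·b]].
At the point, J = [[4.0000, -7.0000], [-13.0000, 26.0000]] (det J = 13.0000).
Solving J·Δ = −F gives Δ = (1.2308, -0.1538).
Then the next iterate is (a, b)₁ = (-0.7692, 0.8462).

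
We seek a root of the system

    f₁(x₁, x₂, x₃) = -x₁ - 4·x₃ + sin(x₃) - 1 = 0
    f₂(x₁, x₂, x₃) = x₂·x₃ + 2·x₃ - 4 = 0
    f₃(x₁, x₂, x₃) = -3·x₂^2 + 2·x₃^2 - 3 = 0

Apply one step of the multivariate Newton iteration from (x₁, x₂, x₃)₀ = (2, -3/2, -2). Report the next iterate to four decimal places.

(24.7153, -5.0543, -6.2174)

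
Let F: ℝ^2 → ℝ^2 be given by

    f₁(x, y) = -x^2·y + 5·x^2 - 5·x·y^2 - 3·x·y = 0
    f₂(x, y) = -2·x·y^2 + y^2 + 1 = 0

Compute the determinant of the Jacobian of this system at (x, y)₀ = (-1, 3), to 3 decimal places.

-468.000

J = [[-2·x·y + 10·x - 5·y^2 - 3·y, -x^2 - 10·x·y - 3·x], [-2·y^2, -4·x·y + 2·y]].
At the point, J = [[-58.000, 32.000], [-18.000, 18.000]].
det J = -468.000.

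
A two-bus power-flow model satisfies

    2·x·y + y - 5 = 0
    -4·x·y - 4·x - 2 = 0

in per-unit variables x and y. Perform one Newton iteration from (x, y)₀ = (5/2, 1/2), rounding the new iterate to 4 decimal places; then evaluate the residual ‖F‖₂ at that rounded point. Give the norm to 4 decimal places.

23.4060

At (5/2, 1/2): F = (-2.0000, -17.0000).
Jacobian J = [[2·y, 2·x + 1], [-4·y - 4, -4·x]].
At the point, J = [[1.0000, 6.0000], [-6.0000, -10.0000]] (det J = 26.0000).
Solving J·Δ = −F gives Δ = (-4.6923, 1.1154).
Then the next iterate is (x, y)₁ = (-2.1923, 1.6154).
Re-evaluating at (-2.1923, 1.6154): F = (-10.467483, 20.934966), so ‖F‖₂ = 23.4060.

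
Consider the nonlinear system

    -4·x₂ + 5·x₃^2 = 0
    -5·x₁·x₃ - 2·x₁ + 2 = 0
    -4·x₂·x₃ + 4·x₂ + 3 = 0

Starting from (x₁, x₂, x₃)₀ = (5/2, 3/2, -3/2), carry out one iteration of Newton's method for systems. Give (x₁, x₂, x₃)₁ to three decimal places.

(1.263, 0.129, -0.784)

At (5/2, 3/2, -3/2): F = (5.250, 15.750, 18.000).
Jacobian J = [[0, -4, 10·x₃], [-5·x₃ - 2, 0, -5·x₁], [0, -4·x₃ + 4, -4·x₂]].
At the point, J = [[0.000, -4.000, -15.000], [5.500, 0.000, -12.500], [0.000, 10.000, -6.000]] (det J = -957.000).
Solving J·Δ = −F gives Δ = (-1.237, -1.371, 0.716).
Then the next iterate is (x₁, x₂, x₃)₁ = (1.263, 0.129, -0.784).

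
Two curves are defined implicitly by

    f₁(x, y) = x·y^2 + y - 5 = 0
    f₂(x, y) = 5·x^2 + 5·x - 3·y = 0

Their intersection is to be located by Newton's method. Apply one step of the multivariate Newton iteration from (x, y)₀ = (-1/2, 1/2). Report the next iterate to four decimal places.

(19.8333, -0.4167)

At (-1/2, 1/2): F = (-4.6250, -2.7500).
Jacobian J = [[y^2, 2·x·y + 1], [10·x + 5, -3]].
At the point, J = [[0.2500, 0.5000], [0.0000, -3.0000]] (det J = -0.7500).
Solving J·Δ = −F gives Δ = (20.3333, -0.9167).
Then the next iterate is (x, y)₁ = (19.8333, -0.4167).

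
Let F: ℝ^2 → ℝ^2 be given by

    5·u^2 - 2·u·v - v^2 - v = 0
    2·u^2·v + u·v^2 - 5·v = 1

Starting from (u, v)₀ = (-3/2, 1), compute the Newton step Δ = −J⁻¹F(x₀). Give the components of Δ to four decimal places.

At (-3/2, 1): F = (12.2500, -3.0000).
Jacobian J = [[10·u - 2·v, -2·u - 2·v - 1], [4·u·v + v^2, 2·u^2 + 2·u·v - 5]].
At the point, J = [[-17.0000, 0.0000], [-5.0000, -3.5000]] (det J = 59.5000).
Solving J·Δ = −F gives Δ = (0.7206, -1.8866).

(0.7206, -1.8866)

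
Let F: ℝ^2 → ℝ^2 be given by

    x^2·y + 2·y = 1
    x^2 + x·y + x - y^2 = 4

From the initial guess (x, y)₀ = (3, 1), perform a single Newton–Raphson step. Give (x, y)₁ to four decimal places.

(1.7805, 0.7561)

At (3, 1): F = (10.0000, 10.0000).
Jacobian J = [[2·x·y, x^2 + 2], [2·x + y + 1, x - 2·y]].
At the point, J = [[6.0000, 11.0000], [8.0000, 1.0000]] (det J = -82.0000).
Solving J·Δ = −F gives Δ = (-1.2195, -0.2439).
Then the next iterate is (x, y)₁ = (1.7805, 0.7561).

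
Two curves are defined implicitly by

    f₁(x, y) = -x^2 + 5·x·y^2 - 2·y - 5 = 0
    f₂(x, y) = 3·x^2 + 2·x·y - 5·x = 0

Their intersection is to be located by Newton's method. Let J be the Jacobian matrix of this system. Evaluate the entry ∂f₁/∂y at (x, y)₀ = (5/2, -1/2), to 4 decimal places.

-14.5000

∂f₁/∂y = 10·x·y - 2.
At (5/2, -1/2) this is -14.5000.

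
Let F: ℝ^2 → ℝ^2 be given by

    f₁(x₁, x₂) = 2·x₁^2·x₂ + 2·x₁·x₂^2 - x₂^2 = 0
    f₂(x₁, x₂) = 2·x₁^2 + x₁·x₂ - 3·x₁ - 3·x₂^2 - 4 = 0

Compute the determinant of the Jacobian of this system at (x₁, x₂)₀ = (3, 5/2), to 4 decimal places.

-1004.5000

J = [[4·x₁·x₂ + 2·x₂^2, 2·x₁^2 + 4·x₁·x₂ - 2·x₂], [4·x₁ + x₂ - 3, x₁ - 6·x₂]].
At the point, J = [[42.5000, 43.0000], [11.5000, -12.0000]].
det J = -1004.5000.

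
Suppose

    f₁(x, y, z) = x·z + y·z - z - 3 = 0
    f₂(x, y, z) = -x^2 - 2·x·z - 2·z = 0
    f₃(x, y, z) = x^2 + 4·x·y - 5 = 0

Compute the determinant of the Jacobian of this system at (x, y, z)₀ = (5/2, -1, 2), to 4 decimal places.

J = [[z, z, x + y - 1], [-2·x - 2·z, 0, -2·x - 2], [2·x + 4·y, 4·x, 0]].
At the point, J = [[2.0000, 2.0000, 0.5000], [-9.0000, 0.0000, -7.0000], [1.0000, 10.0000, 0.0000]].
det J = 81.0000.

81.0000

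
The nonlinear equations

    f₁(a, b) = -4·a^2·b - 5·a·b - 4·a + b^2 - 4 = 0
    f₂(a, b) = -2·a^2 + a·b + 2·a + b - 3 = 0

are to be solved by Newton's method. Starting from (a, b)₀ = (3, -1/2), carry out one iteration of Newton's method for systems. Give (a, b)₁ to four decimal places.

At (3, -1/2): F = (9.7500, -17.0000).
Jacobian J = [[-8·a·b - 5·b - 4, -4·a^2 - 5·a + 2·b], [-4·a + b + 2, a + 1]].
At the point, J = [[10.5000, -52.0000], [-10.5000, 4.0000]] (det J = -504.0000).
Solving J·Δ = −F gives Δ = (-1.6766, -0.1510).
Then the next iterate is (a, b)₁ = (1.3234, -0.6510).

(1.3234, -0.6510)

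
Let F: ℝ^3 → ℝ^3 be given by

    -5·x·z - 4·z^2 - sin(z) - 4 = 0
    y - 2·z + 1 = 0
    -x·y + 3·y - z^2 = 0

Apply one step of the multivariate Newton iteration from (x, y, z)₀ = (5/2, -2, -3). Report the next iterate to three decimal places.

(0.755, -2.432, -0.716)

At (5/2, -2, -3): F = (-2.35888, 5.000, -10.000).
Jacobian J = [[-5·z, 0, -5·x - 8·z - cos(z)], [0, 1, -2], [-y, -x + 3, -2·z]].
At the point, J = [[15.000, 0.000, 12.48999], [0.000, 1.000, -2.000], [2.000, 0.500, 6.000]] (det J = 80.02002).
Solving J·Δ = −F gives Δ = (-1.745, -0.432, 2.284).
Then the next iterate is (x, y, z)₁ = (0.755, -2.432, -0.716).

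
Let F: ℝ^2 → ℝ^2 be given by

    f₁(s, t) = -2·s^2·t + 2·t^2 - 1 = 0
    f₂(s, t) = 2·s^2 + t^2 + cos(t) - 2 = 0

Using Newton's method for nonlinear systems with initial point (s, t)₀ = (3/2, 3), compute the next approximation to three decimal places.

(1.112, 1.603)

At (3/2, 3): F = (3.500, 10.51001).
Jacobian J = [[-4·s·t, -2·s^2 + 4·t], [4·s, 2·t - sin(t)]].
At the point, J = [[-18.000, 7.500], [6.000, 5.85888]] (det J = -150.45984).
Solving J·Δ = −F gives Δ = (-0.388, -1.397).
Then the next iterate is (s, t)₁ = (1.112, 1.603).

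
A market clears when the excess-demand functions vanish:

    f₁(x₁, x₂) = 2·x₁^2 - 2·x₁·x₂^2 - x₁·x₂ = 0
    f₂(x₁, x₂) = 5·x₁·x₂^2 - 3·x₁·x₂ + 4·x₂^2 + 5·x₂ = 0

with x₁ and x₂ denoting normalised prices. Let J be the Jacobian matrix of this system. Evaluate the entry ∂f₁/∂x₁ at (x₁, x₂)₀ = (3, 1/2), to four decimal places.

∂f₁/∂x₁ = 4·x₁ - 2·x₂^2 - x₂.
At (3, 1/2) this is 11.0000.

11.0000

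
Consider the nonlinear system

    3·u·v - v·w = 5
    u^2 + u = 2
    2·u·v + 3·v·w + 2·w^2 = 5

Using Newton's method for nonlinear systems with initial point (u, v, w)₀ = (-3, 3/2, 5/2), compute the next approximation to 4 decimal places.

At (-3, 3/2, 5/2): F = (-22.2500, 4.0000, 9.7500).
Jacobian J = [[3·v, 3·u - w, -v], [2·u + 1, 0, 0], [2·v, 2·u + 3·w, 3·v + 4·w]].
At the point, J = [[4.5000, -11.5000, -1.5000], [-5.0000, 0.0000, 0.0000], [3.0000, 1.5000, 14.5000]] (det J = -822.5000).
Solving J·Δ = −F gives Δ = (0.8000, -1.5331, -0.6793).
Then the next iterate is (u, v, w)₁ = (-2.2000, -0.0331, 1.8207).

(-2.2000, -0.0331, 1.8207)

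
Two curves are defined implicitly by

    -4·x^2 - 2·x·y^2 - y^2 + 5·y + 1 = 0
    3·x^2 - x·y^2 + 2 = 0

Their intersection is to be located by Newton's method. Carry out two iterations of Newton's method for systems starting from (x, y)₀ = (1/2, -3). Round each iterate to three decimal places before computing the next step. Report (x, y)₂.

At (1/2, -3): F = (-33.000, -1.750).
Jacobian J = [[-8·x - 2·y^2, -4·x·y - 2·y + 5], [6·x - y^2, -2·x·y]].
At the point, J = [[-22.000, 17.000], [-6.000, 3.000]] (det J = 36.000).
Solving J·Δ = −F gives Δ = (1.924, 4.431).
Then the next iterate is (x, y)₁ = (2.424, 1.431).
Round to (2.424, 1.431) and repeat: F = (-27.32341, 14.66356), J = [[-23.48752, -11.73698], [12.49624, -6.93749]].
Δ = (-1.168, 0.010), so (x, y)₂ = (1.256, 1.441).

(1.256, 1.441)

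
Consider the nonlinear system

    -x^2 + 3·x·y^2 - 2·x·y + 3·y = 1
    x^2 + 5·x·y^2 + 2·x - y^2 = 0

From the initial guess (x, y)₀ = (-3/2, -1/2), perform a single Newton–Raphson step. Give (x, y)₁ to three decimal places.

(-0.639, -0.187)

At (-3/2, -1/2): F = (-7.375, -2.875).
Jacobian J = [[-2·x + 3·y^2 - 2·y, 6·x·y - 2·x + 3], [2·x + 5·y^2 + 2, 10·x·y - 2·y]].
At the point, J = [[4.750, 10.500], [0.250, 8.500]] (det J = 37.750).
Solving J·Δ = −F gives Δ = (0.861, 0.313).
Then the next iterate is (x, y)₁ = (-0.639, -0.187).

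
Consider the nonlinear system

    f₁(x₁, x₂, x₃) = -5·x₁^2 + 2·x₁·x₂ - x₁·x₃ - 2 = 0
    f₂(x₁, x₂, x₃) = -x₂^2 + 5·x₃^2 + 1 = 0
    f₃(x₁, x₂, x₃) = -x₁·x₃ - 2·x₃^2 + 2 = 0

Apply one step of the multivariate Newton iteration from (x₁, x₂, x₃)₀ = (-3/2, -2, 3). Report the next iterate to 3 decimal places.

(-3.656, -8.906, 2.521)

At (-3/2, -2, 3): F = (-2.750, 42.000, -11.500).
Jacobian J = [[-10·x₁ + 2·x₂ - x₃, 2·x₁, -x₁], [0, -2·x₂, 10·x₃], [-x₃, 0, -x₁ - 4·x₃]].
At the point, J = [[8.000, -3.000, 1.500], [0.000, 4.000, 30.000], [-3.000, 0.000, -10.500]] (det J = -48.000).
Solving J·Δ = −F gives Δ = (-2.156, -6.906, -0.479).
Then the next iterate is (x₁, x₂, x₃)₁ = (-3.656, -8.906, 2.521).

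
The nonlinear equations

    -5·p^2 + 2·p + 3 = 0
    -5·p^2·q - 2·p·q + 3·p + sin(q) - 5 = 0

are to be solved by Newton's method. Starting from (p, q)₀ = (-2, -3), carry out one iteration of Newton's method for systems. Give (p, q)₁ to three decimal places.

(-1.045, -3.696)

At (-2, -3): F = (-21.000, 36.85888).
Jacobian J = [[-10·p + 2, 0], [-10·p·q - 2·q + 3, -5·p^2 - 2·p + cos(q)]].
At the point, J = [[22.000, 0.000], [-51.000, -16.98999]] (det J = -373.77983).
Solving J·Δ = −F gives Δ = (0.955, -0.696).
Then the next iterate is (p, q)₁ = (-1.045, -3.696).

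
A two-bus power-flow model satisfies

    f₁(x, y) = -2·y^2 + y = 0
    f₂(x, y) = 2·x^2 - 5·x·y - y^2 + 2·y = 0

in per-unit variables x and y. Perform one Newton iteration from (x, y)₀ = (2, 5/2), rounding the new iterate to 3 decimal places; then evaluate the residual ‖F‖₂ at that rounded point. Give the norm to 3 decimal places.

At (2, 5/2): F = (-10.000, -18.250).
Jacobian J = [[0, -4·y + 1], [4·x - 5·y, -5·x - 2·y + 2]].
At the point, J = [[0.000, -9.000], [-4.500, -13.000]] (det J = -40.500).
Solving J·Δ = −F gives Δ = (-0.846, -1.111).
Then the next iterate is (x, y)₁ = (1.154, 1.389).
Re-evaluating at (1.154, 1.389): F = (-2.46964, -4.50242), so ‖F‖₂ = 5.135.

5.135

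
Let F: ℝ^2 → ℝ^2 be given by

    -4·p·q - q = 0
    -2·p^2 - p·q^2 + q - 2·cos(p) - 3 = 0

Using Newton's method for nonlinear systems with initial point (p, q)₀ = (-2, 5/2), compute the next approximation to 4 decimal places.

At (-2, 5/2): F = (17.5000, 4.832294).
Jacobian J = [[-4·q, -4·p - 1], [-4·p - q^2 + 2·sin(p), -2·p·q + 1]].
At the point, J = [[-10.0000, 7.0000], [-0.068595, 11.0000]] (det J = -109.519836).
Solving J·Δ = −F gives Δ = (1.4488, -0.4303).
Then the next iterate is (p, q)₁ = (-0.5512, 2.0697).

(-0.5512, 2.0697)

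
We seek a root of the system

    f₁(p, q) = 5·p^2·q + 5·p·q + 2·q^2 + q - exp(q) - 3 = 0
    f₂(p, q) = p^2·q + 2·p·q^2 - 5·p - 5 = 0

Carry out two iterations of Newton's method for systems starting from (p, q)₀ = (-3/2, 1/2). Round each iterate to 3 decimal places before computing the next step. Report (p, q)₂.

At (-3/2, 1/2): F = (-1.77372, 2.875).
Jacobian J = [[10·p·q + 5·q, 5·p^2 + 5·p + 4·q - exp(q) + 1], [2·p·q + 2·q^2 - 5, p^2 + 4·p·q]].
At the point, J = [[-5.000, 5.10128], [-6.000, -0.750]] (det J = 34.35767).
Solving J·Δ = −F gives Δ = (0.388, 0.728).
Then the next iterate is (p, q)₁ = (-1.112, 1.228).
Round to (-1.112, 1.228) and repeat: F = (-1.40573, -1.27528), J = [[-7.51536, 3.12033], [-4.71510, -4.22560]].
Δ = (-0.213, -0.064), so (p, q)₂ = (-1.325, 1.164).

(-1.325, 1.164)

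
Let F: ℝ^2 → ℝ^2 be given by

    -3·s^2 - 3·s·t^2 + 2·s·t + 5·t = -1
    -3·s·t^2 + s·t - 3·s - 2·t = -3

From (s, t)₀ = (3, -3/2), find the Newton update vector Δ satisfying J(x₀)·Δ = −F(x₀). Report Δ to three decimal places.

(-2.010, 0.183)

At (3, -3/2): F = (-62.750, -27.750).
Jacobian J = [[-6·s - 3·t^2 + 2·t, -6·s·t + 2·s + 5], [-3·t^2 + t - 3, -6·s·t + s - 2]].
At the point, J = [[-27.750, 38.000], [-11.250, 28.000]] (det J = -349.500).
Solving J·Δ = −F gives Δ = (-2.010, 0.183).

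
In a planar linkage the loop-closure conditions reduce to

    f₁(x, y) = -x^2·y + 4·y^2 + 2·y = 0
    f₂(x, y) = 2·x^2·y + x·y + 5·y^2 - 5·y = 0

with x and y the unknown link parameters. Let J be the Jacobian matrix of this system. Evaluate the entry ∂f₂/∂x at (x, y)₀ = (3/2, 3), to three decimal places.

∂f₂/∂x = 4·x·y + y.
At (3/2, 3) this is 21.000.

21.000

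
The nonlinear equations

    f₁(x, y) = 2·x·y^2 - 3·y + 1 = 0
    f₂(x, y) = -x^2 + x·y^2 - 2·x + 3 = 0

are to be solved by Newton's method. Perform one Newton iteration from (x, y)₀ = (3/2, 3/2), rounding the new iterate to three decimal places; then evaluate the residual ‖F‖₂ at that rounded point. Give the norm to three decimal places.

At (3/2, 3/2): F = (3.250, 1.125).
Jacobian J = [[2·y^2, 4·x·y - 3], [-2·x + y^2 - 2, 2·x·y]].
At the point, J = [[4.500, 6.000], [-2.750, 4.500]] (det J = 36.750).
Solving J·Δ = −F gives Δ = (-0.214, -0.381).
Then the next iterate is (x, y)₁ = (1.286, 1.119).
Re-evaluating at (1.286, 1.119): F = (0.86356, 0.38448), so ‖F‖₂ = 0.945.

0.945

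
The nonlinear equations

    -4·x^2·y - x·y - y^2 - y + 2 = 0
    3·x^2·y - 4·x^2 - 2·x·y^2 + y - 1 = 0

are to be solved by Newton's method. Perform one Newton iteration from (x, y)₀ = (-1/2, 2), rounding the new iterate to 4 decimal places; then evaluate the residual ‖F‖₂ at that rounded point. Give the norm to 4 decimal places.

1.5385

At (-1/2, 2): F = (-5.0000, 5.5000).
Jacobian J = [[-8·x·y - y, -4·x^2 - x - 2·y - 1], [6·x·y - 8·x - 2·y^2, 3·x^2 - 4·x·y + 1]].
At the point, J = [[6.0000, -5.5000], [-10.0000, 5.7500]] (det J = -20.5000).
Solving J·Δ = −F gives Δ = (0.0732, -0.8293).
Then the next iterate is (x, y)₁ = (-0.4268, 1.1707).
Re-evaluating at (-0.4268, 1.1707): F = (-0.894594, 1.251717), so ‖F‖₂ = 1.5385.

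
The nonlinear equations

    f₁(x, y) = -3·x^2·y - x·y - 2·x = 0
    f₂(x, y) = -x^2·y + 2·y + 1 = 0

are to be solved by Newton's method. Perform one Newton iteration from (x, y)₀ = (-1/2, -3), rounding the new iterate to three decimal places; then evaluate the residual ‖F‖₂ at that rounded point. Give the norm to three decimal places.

0.825

At (-1/2, -3): F = (1.750, -4.250).
Jacobian J = [[-6·x·y - y - 2, -3·x^2 - x], [-2·x·y, -x^2 + 2]].
At the point, J = [[-8.000, -0.250], [-3.000, 1.750]] (det J = -14.750).
Solving J·Δ = −F gives Δ = (0.136, 2.661).
Then the next iterate is (x, y)₁ = (-0.364, -0.339).
Re-evaluating at (-0.364, -0.339): F = (0.73935, 0.36692), so ‖F‖₂ = 0.825.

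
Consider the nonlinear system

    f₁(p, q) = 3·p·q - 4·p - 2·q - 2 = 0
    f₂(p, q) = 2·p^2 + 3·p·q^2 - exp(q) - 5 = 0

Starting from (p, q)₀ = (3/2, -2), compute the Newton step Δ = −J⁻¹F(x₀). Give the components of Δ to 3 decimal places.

At (3/2, -2): F = (-13.000, 17.36466).
Jacobian J = [[3·q - 4, 3·p - 2], [4·p + 3·q^2, 6·p·q - exp(q)]].
At the point, J = [[-10.000, 2.500], [18.000, -18.13534]] (det J = 136.35335).
Solving J·Δ = −F gives Δ = (-1.411, -0.443).

(-1.411, -0.443)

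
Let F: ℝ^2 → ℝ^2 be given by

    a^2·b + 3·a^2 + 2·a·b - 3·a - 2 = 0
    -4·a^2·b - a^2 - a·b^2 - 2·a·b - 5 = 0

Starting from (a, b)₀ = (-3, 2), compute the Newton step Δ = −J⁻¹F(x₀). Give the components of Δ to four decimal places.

(1.3906, 0.1094)

At (-3, 2): F = (40.0000, -62.0000).
Jacobian J = [[2·a·b + 6·a + 2·b - 3, a^2 + 2·a], [-8·a·b - 2·a - b^2 - 2·b, -4·a^2 - 2·a·b - 2·a]].
At the point, J = [[-29.0000, 3.0000], [46.0000, -18.0000]] (det J = 384.0000).
Solving J·Δ = −F gives Δ = (1.3906, 0.1094).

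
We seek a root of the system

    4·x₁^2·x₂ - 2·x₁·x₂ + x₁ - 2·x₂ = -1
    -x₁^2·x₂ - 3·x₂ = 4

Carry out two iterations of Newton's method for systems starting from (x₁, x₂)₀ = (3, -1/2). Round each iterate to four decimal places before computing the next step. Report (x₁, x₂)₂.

At (3, -1/2): F = (-10.0000, 2.0000).
Jacobian J = [[8·x₁·x₂ - 2·x₂ + 1, 4·x₁^2 - 2·x₁ - 2], [-2·x₁·x₂, -x₁^2 - 3]].
At the point, J = [[-10.0000, 28.0000], [3.0000, -12.0000]] (det J = 36.0000).
Solving J·Δ = −F gives Δ = (-1.7778, -0.2778).
Then the next iterate is (x₁, x₂)₁ = (1.2222, -0.7778).
Round to (1.2222, -0.7778) and repeat: F = (1.031628, -0.504743), J = [[-5.049417, 1.530691], [1.901254, -4.493773]].
Δ = (0.1953, -0.0297), so (x₁, x₂)₂ = (1.4175, -0.8075).

(1.4175, -0.8075)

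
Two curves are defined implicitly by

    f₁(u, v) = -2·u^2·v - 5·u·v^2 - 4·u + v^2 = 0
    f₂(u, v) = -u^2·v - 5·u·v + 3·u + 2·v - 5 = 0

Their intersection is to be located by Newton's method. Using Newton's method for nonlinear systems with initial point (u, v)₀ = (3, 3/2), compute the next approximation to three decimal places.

(0.592, 1.659)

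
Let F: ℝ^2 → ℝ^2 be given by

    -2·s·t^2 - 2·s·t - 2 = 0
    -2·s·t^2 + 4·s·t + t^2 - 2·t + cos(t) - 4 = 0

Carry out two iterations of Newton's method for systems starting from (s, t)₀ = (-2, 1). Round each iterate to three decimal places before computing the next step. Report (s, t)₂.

(0.821, 1.608)

At (-2, 1): F = (6.000, -8.45970).
Jacobian J = [[-2·t^2 - 2·t, -4·s·t - 2·s], [-2·t^2 + 4·t, -4·s·t + 4·s + 2·t - sin(t) - 2]].
At the point, J = [[-4.000, 12.000], [2.000, -0.84147]] (det J = -20.63412).
Solving J·Δ = −F gives Δ = (4.675, 1.058).
Then the next iterate is (s, t)₁ = (2.675, 2.058).
Round to (2.675, 2.058) and repeat: F = (-35.66950, -4.98739), J = [[-12.58673, -27.37060], [-0.23873, -10.08825]].
Δ = (-1.854, -0.450), so (s, t)₂ = (0.821, 1.608).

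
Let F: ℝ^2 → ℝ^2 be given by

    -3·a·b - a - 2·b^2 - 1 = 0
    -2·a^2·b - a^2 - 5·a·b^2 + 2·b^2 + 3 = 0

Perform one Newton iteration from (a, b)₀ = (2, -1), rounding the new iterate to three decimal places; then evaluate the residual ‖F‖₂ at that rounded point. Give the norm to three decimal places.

0.104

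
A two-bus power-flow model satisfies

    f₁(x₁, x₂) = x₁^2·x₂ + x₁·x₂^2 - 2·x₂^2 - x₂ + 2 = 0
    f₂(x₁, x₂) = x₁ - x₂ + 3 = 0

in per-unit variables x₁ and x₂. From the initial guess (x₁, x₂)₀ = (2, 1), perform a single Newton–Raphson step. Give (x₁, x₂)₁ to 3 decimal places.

(-0.125, 2.875)

At (2, 1): F = (5.000, 4.000).
Jacobian J = [[2·x₁·x₂ + x₂^2, x₁^2 + 2·x₁·x₂ - 4·x₂ - 1], [1, -1]].
At the point, J = [[5.000, 3.000], [1.000, -1.000]] (det J = -8.000).
Solving J·Δ = −F gives Δ = (-2.125, 1.875).
Then the next iterate is (x₁, x₂)₁ = (-0.125, 2.875).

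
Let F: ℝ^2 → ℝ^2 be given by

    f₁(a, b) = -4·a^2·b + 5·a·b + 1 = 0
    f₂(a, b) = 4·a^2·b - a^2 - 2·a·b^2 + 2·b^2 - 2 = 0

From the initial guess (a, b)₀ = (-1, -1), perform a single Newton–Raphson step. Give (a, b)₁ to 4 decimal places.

(-0.4597, -0.6694)

At (-1, -1): F = (10.0000, -3.0000).
Jacobian J = [[-8·a·b + 5·b, -4·a^2 + 5·a], [8·a·b - 2·a - 2·b^2, 4·a^2 - 4·a·b + 4·b]].
At the point, J = [[-13.0000, -9.0000], [8.0000, -4.0000]] (det J = 124.0000).
Solving J·Δ = −F gives Δ = (0.5403, 0.3306).
Then the next iterate is (a, b)₁ = (-0.4597, -0.6694).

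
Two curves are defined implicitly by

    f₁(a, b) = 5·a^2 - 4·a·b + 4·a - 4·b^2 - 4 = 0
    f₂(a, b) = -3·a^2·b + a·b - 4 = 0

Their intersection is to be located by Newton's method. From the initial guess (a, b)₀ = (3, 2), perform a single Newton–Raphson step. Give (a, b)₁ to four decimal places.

(1.8782, 1.4226)

At (3, 2): F = (13.0000, -52.0000).
Jacobian J = [[10·a - 4·b + 4, -4·a - 8·b], [-6·a·b + b, -3·a^2 + a]].
At the point, J = [[26.0000, -28.0000], [-34.0000, -24.0000]] (det J = -1576.0000).
Solving J·Δ = −F gives Δ = (-1.1218, -0.5774).
Then the next iterate is (a, b)₁ = (1.8782, 1.4226).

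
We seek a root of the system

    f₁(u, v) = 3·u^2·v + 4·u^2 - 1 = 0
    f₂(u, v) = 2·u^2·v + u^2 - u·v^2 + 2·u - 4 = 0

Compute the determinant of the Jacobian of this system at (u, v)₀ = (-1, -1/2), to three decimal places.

-10.250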